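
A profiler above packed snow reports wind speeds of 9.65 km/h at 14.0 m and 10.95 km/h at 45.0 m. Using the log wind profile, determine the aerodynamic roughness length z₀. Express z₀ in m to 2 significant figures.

Log law: V(z) ∝ ln(z/z₀). With r = V₁/V₂ = 9.65/10.95 = 0.88128,
r · ln(z₂/z₀) = ln(z₁/z₀) ⇒ ln z₀ = (ln z₁ − r·ln z₂)/(1 − r)
ln z₀ = (2.63906 − 0.88128×3.80666) / 0.11872 = -6.0282
z₀ = exp(-6.0282) = 0.002410 m

z₀ ≈ 0.0024 m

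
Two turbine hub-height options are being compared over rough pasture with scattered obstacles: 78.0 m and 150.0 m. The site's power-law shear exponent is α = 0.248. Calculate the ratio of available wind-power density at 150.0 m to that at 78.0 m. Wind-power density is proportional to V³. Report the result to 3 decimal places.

Speed ratio: V_B/V_A = (z_B/z_A)^α = (150.0/78.0)^0.248 = (1.9231)^0.248 = 1.17606
Power-density ratio: P_B/P_A = (V_B/V_A)³ = (1.17606)³ = 1.62665

1.627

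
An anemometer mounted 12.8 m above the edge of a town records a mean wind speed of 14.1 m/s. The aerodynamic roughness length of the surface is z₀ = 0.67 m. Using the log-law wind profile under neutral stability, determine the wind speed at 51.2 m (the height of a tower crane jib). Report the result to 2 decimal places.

Log law: V(z) ∝ ln(z/z₀), so V₂/V₁ = ln(z₂/z₀) / ln(z₁/z₀).
ln(51.2/0.67) = 4.3362, ln(12.8/0.67) = 2.9499
V₂ = 14.1 × 4.3362/2.9499 = 14.1 × 1.4699 = 20.7262 m/s

20.73 m/s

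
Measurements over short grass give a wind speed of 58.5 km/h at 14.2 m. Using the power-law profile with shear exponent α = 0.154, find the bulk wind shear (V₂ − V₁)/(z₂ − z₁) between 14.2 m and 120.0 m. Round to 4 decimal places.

Power law: V₂ = V₁ · (z₂/z₁)^α = 58.5 × (8.4507)^0.154 = 81.2638 km/h
ΔV/Δz = (81.2638 − 58.5)/(120.0 − 14.2) = 22.7638/105.8000 = 0.21516 km/h/m

0.2152 km/h/m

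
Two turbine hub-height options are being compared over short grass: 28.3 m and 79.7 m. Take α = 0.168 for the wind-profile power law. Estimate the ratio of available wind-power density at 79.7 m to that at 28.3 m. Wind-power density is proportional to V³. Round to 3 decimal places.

Speed ratio: V_B/V_A = (z_B/z_A)^α = (79.7/28.3)^0.168 = (2.8163)^0.168 = 1.18999
Power-density ratio: P_B/P_A = (V_B/V_A)³ = (1.18999)³ = 1.68513

1.685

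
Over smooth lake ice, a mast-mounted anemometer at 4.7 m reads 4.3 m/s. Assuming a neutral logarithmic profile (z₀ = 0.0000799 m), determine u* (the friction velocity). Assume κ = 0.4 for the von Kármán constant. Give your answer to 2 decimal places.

Log law: V(z) = (u*/κ) · ln(z/z₀) ⇒ u* = κ · V / ln(z/z₀)
u* = 0.4 × 4.3 / ln(4.7/0.0000799) = 0.4 × 4.3 / 10.9823
   = 1.7200 / 10.9823 = 0.1566 m/s

u* ≈ 0.16 m/s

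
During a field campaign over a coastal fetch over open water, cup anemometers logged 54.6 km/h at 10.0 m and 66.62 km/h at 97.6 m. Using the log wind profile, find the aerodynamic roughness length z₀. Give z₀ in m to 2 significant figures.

z₀ ≈ 0.00032 m

Log law: V(z) ∝ ln(z/z₀). With r = V₁/V₂ = 54.6/66.62 = 0.81957,
r · ln(z₂/z₀) = ln(z₁/z₀) ⇒ ln z₀ = (ln z₁ − r·ln z₂)/(1 − r)
ln z₀ = (2.30259 − 0.81957×4.58088) / 0.18043 = -8.0464
z₀ = exp(-8.0464) = 0.0003203 m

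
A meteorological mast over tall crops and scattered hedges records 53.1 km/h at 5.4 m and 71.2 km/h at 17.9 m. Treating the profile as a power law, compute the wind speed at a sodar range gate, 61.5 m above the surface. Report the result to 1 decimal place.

96.3 km/h

First find α: α = ln(V₂/V₁)/ln(z₂/z₁) = ln(71.2/53.1)/ln(17.9/5.4) = 0.29332/1.19840 = 0.2448
Extrapolate from 17.9 m to 61.5 m: V₃ = 71.2 × (61.5/17.9)^0.2448 = 71.2 × 1.3527 = 96.3107 km/h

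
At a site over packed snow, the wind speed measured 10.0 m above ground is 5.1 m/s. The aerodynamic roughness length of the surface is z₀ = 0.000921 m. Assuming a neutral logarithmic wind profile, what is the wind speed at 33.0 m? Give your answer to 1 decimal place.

Log law: V(z) ∝ ln(z/z₀), so V₂/V₁ = ln(z₂/z₀) / ln(z₁/z₀).
ln(33.0/0.000921) = 10.4866, ln(10.0/0.000921) = 9.2926
V₂ = 5.1 × 10.4866/9.2926 = 5.1 × 1.1285 = 5.7553 m/s

5.8 m/s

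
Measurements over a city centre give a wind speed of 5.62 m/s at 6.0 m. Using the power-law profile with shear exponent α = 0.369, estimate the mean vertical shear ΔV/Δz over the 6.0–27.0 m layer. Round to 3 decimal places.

0.199 m/s/m

Power law: V₂ = V₁ · (z₂/z₁)^α = 5.62 × (4.5000)^0.369 = 9.7898 m/s
ΔV/Δz = (9.7898 − 5.62)/(27.0 − 6.0) = 4.1698/21.0000 = 0.19856 m/s/m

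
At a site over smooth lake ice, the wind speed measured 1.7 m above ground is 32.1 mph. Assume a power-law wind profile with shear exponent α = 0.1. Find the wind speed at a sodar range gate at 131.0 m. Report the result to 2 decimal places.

Power-law profile: V₂ = V₁ · (z₂/z₁)^α
V₂ = 32.1 × (131.0/1.7)^0.1 = 32.1 × (77.0588)^0.1
    = 32.1 × 1.5441 = 49.5664 mph

49.57 mph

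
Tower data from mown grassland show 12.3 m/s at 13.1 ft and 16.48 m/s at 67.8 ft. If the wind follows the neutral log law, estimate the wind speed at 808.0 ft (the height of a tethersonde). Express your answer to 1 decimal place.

22.8 m/s

Log law: V ∝ ln(z/z₀). From the pair, with r = V₁/V₂ = 0.74636,
ln z₀ = (ln z₁ − r·ln z₂)/(1 − r) = (2.5726 − 0.74636×4.2166)/0.25364 = -2.2648 → z₀ = 0.1038 ft
V₃ = V₁ · ln(z₃/z₀)/ln(z₁/z₀) = 12.3 × 8.9594/4.8375 = 22.7807 m/s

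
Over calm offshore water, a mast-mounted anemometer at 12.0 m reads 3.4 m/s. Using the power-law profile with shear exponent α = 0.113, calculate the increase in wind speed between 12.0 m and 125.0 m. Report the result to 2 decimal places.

Power law: V₂ = V₁ · (z₂/z₁)^α = 3.4 × (10.4167)^0.113 = 4.4308 m/s
ΔV = 4.4308 − 3.4 = 1.0308 m/s

1.03 m/s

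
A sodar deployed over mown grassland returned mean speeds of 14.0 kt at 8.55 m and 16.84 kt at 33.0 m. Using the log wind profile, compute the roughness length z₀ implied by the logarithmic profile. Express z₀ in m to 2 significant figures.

Log law: V(z) ∝ ln(z/z₀). With r = V₁/V₂ = 14.0/16.84 = 0.83135,
r · ln(z₂/z₀) = ln(z₁/z₀) ⇒ ln z₀ = (ln z₁ − r·ln z₂)/(1 − r)
ln z₀ = (2.14593 − 0.83135×3.49651) / 0.16865 = -4.5118
z₀ = exp(-4.5118) = 0.01098 m

z₀ ≈ 0.011 m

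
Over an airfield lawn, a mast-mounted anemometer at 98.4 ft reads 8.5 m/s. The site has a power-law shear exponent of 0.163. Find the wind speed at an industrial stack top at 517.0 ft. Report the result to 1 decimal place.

11.1 m/s

Power-law profile: V₂ = V₁ · (z₂/z₁)^α
V₂ = 8.5 × (517.0/98.4)^0.163 = 8.5 × (5.2541)^0.163
    = 8.5 × 1.3105 = 11.1393 m/s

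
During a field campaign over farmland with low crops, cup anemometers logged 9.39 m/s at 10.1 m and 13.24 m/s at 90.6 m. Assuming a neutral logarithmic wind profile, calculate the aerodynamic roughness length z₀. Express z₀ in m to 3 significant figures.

Log law: V(z) ∝ ln(z/z₀). With r = V₁/V₂ = 9.39/13.24 = 0.70921,
r · ln(z₂/z₀) = ln(z₁/z₀) ⇒ ln z₀ = (ln z₁ − r·ln z₂)/(1 − r)
ln z₀ = (2.31254 − 0.70921×4.50645) / 0.29079 = -3.0383
z₀ = exp(-3.0383) = 0.04791 m

z₀ ≈ 0.0479 m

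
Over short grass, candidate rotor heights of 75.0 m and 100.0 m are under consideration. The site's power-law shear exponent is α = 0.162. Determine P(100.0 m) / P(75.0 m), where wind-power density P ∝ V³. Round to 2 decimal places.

Speed ratio: V_B/V_A = (z_B/z_A)^α = (100.0/75.0)^0.162 = (1.3333)^0.162 = 1.04771
Power-density ratio: P_B/P_A = (V_B/V_A)³ = (1.04771)³ = 1.15006

1.15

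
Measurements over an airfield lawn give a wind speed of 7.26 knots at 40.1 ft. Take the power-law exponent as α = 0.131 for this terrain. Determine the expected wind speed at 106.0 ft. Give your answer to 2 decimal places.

8.25 knots

Power-law profile: V₂ = V₁ · (z₂/z₁)^α
V₂ = 7.26 × (106.0/40.1)^0.131 = 7.26 × (2.6434)^0.131
    = 7.26 × 1.1358 = 8.2459 knots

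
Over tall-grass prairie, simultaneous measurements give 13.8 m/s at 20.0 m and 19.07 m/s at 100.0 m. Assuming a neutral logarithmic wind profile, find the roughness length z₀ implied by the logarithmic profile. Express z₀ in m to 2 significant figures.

Log law: V(z) ∝ ln(z/z₀). With r = V₁/V₂ = 13.8/19.07 = 0.72365,
r · ln(z₂/z₀) = ln(z₁/z₀) ⇒ ln z₀ = (ln z₁ − r·ln z₂)/(1 − r)
ln z₀ = (2.99573 − 0.72365×4.60517) / 0.27635 = -1.2187
z₀ = exp(-1.2187) = 0.2956 m

z₀ ≈ 0.30 m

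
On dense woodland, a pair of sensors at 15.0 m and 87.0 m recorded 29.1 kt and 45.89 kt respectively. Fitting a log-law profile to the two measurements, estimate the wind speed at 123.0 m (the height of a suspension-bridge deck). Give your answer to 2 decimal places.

49.20 kt

Log law: V ∝ ln(z/z₀). From the pair, with r = V₁/V₂ = 0.63413,
ln z₀ = (ln z₁ − r·ln z₂)/(1 − r) = (2.7081 − 0.63413×4.4659)/0.36587 = -0.3386 → z₀ = 0.7128 m
V₃ = V₁ · ln(z₃/z₀)/ln(z₁/z₀) = 29.1 × 5.1508/3.0467 = 49.1974 kt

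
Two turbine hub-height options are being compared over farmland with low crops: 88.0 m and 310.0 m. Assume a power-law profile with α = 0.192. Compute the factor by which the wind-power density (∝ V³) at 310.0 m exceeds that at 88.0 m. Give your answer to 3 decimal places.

Speed ratio: V_B/V_A = (z_B/z_A)^α = (310.0/88.0)^0.192 = (3.5227)^0.192 = 1.27351
Power-density ratio: P_B/P_A = (V_B/V_A)³ = (1.27351)³ = 2.06539

2.065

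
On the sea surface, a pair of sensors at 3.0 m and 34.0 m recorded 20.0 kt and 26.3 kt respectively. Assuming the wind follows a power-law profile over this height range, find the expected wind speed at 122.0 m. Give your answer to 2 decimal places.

30.38 kt

First find α: α = ln(V₂/V₁)/ln(z₂/z₁) = ln(26.3/20.0)/ln(34.0/3.0) = 0.27384/2.42775 = 0.1128
Extrapolate from 34.0 m to 122.0 m: V₃ = 26.3 × (122.0/34.0)^0.1128 = 26.3 × 1.1550 = 30.3769 kt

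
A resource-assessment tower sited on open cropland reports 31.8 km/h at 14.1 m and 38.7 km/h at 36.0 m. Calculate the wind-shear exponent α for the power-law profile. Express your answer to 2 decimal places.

Power law: V₂/V₁ = (z₂/z₁)^α ⇒ α = ln(V₂/V₁) / ln(z₂/z₁)
α = ln(38.7/31.8) / ln(36.0/14.1) = ln(1.2170) / ln(2.5532)
  = 0.19637 / 0.93734 = 0.20950

α ≈ 0.21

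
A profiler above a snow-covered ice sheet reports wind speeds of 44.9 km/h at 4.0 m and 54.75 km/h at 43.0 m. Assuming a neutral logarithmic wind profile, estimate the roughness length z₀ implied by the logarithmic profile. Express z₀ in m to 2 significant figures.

Log law: V(z) ∝ ln(z/z₀). With r = V₁/V₂ = 44.9/54.75 = 0.82009,
r · ln(z₂/z₀) = ln(z₁/z₀) ⇒ ln z₀ = (ln z₁ − r·ln z₂)/(1 − r)
ln z₀ = (1.38629 − 0.82009×3.76120) / 0.17991 = -9.4394
z₀ = exp(-9.4394) = 0.00007953 m

z₀ ≈ 0.000080 m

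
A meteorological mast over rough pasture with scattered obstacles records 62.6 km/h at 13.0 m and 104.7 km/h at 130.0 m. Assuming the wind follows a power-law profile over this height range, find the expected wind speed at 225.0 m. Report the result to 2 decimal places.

118.35 km/h

First find α: α = ln(V₂/V₁)/ln(z₂/z₁) = ln(104.7/62.6)/ln(130.0/13.0) = 0.51433/2.30259 = 0.2234
Extrapolate from 130.0 m to 225.0 m: V₃ = 104.7 × (225.0/130.0)^0.2234 = 104.7 × 1.1304 = 118.3485 km/h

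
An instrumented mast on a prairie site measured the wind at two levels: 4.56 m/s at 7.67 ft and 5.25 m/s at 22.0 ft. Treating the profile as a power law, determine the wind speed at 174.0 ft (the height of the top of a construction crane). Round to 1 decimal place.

First find α: α = ln(V₂/V₁)/ln(z₂/z₁) = ln(5.25/4.56)/ln(22.0/7.67) = 0.14091/1.05373 = 0.1337
Extrapolate from 22.0 ft to 174.0 ft: V₃ = 5.25 × (174.0/22.0)^0.1337 = 5.25 × 1.3186 = 6.9224 m/s

6.9 m/s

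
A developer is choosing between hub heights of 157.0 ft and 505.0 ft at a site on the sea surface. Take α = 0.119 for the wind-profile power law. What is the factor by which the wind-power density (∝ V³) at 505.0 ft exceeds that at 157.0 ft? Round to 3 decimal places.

Speed ratio: V_B/V_A = (z_B/z_A)^α = (505.0/157.0)^0.119 = (3.2166)^0.119 = 1.14916
Power-density ratio: P_B/P_A = (V_B/V_A)³ = (1.14916)³ = 1.51754

1.518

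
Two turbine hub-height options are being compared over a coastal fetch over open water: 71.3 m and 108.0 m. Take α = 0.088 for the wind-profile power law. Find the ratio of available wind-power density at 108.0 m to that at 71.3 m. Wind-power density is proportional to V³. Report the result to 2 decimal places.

1.12

Speed ratio: V_B/V_A = (z_B/z_A)^α = (108.0/71.3)^0.088 = (1.5147)^0.088 = 1.03722
Power-density ratio: P_B/P_A = (V_B/V_A)³ = (1.03722)³ = 1.11586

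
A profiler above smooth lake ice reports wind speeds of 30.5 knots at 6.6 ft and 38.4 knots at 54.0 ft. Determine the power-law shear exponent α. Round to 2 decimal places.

Power law: V₂/V₁ = (z₂/z₁)^α ⇒ α = ln(V₂/V₁) / ln(z₂/z₁)
α = ln(38.4/30.5) / ln(54.0/6.6) = ln(1.2590) / ln(8.1818)
  = 0.23033 / 2.10191 = 0.10958

α ≈ 0.11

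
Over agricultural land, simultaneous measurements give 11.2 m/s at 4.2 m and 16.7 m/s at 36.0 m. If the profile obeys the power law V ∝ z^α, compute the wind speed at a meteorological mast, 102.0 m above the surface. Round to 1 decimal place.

First find α: α = ln(V₂/V₁)/ln(z₂/z₁) = ln(16.7/11.2)/ln(36.0/4.2) = 0.39949/2.14843 = 0.1859
Extrapolate from 36.0 m to 102.0 m: V₃ = 16.7 × (102.0/36.0)^0.1859 = 16.7 × 1.2137 = 20.2684 m/s

20.3 m/s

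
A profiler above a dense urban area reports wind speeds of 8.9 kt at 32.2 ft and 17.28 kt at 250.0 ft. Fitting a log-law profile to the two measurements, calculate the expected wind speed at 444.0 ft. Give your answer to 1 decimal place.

Log law: V ∝ ln(z/z₀). From the pair, with r = V₁/V₂ = 0.51505,
ln z₀ = (ln z₁ − r·ln z₂)/(1 − r) = (3.4720 − 0.51505×5.5215)/0.48495 = 1.2953 → z₀ = 3.652 ft
V₃ = V₁ · ln(z₃/z₀)/ln(z₁/z₀) = 8.9 × 4.8005/2.1767 = 19.6285 kt

19.6 kt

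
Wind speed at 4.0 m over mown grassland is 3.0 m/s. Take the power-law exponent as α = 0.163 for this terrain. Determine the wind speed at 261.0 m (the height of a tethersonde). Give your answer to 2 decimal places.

5.93 m/s

Power-law profile: V₂ = V₁ · (z₂/z₁)^α
V₂ = 3.0 × (261.0/4.0)^0.163 = 3.0 × (65.2500)^0.163
    = 3.0 × 1.9760 = 5.9279 m/s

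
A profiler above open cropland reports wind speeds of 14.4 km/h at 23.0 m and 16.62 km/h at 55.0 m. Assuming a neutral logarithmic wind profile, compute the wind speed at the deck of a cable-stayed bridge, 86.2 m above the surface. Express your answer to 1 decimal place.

17.8 km/h

Log law: V ∝ ln(z/z₀). From the pair, with r = V₁/V₂ = 0.86643,
ln z₀ = (ln z₁ − r·ln z₂)/(1 − r) = (3.1355 − 0.86643×4.0073)/0.13357 = -2.5197 → z₀ = 0.08049 m
V₃ = V₁ · ln(z₃/z₀)/ln(z₁/z₀) = 14.4 × 6.9763/5.6552 = 17.7642 km/h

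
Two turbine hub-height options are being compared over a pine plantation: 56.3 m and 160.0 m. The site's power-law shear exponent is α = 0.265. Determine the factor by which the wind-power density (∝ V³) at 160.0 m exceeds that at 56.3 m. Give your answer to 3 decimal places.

Speed ratio: V_B/V_A = (z_B/z_A)^α = (160.0/56.3)^0.265 = (2.8419)^0.265 = 1.31889
Power-density ratio: P_B/P_A = (V_B/V_A)³ = (1.31889)³ = 2.29415

2.294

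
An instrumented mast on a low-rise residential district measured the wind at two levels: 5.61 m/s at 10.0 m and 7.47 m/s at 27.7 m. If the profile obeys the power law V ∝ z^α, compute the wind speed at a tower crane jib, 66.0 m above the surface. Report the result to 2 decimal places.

First find α: α = ln(V₂/V₁)/ln(z₂/z₁) = ln(7.47/5.61)/ln(27.7/10.0) = 0.28634/1.01885 = 0.2810
Extrapolate from 27.7 m to 66.0 m: V₃ = 7.47 × (66.0/27.7)^0.2810 = 7.47 × 1.2764 = 9.5344 m/s

9.53 m/s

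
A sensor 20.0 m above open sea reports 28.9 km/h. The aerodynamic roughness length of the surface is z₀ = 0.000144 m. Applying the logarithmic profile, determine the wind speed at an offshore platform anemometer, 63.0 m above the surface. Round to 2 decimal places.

31.70 km/h

Log law: V(z) ∝ ln(z/z₀), so V₂/V₁ = ln(z₂/z₀) / ln(z₁/z₀).
ln(63.0/0.000144) = 12.9888, ln(20.0/0.000144) = 11.8414
V₂ = 28.9 × 12.9888/11.8414 = 28.9 × 1.0969 = 31.7003 km/h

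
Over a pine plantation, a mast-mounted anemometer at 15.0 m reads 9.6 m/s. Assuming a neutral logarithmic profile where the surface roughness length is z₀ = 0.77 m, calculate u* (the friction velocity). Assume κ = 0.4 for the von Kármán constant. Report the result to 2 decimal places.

Log law: V(z) = (u*/κ) · ln(z/z₀) ⇒ u* = κ · V / ln(z/z₀)
u* = 0.4 × 9.6 / ln(15.0/0.77) = 0.4 × 9.6 / 2.9694
   = 3.8400 / 2.9694 = 1.2932 m/s

u* ≈ 1.29 m/s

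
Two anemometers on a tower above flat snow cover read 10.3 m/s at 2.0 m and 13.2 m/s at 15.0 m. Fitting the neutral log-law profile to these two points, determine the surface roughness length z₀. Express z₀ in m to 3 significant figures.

z₀ ≈ 0.00156 m

Log law: V(z) ∝ ln(z/z₀). With r = V₁/V₂ = 10.3/13.2 = 0.78030,
r · ln(z₂/z₀) = ln(z₁/z₀) ⇒ ln z₀ = (ln z₁ − r·ln z₂)/(1 − r)
ln z₀ = (0.69315 − 0.78030×2.70805) / 0.21970 = -6.4632
z₀ = exp(-6.4632) = 0.001560 m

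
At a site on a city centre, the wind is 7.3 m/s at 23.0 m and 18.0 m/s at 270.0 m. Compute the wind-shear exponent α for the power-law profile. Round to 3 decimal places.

α ≈ 0.366

Power law: V₂/V₁ = (z₂/z₁)^α ⇒ α = ln(V₂/V₁) / ln(z₂/z₁)
α = ln(18.0/7.3) / ln(270.0/23.0) = ln(2.4658) / ln(11.7391)
  = 0.90250 / 2.46293 = 0.36643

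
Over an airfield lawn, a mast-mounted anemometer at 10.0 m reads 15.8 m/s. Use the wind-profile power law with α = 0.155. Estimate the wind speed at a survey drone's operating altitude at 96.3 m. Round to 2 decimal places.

22.44 m/s

Power-law profile: V₂ = V₁ · (z₂/z₁)^α
V₂ = 15.8 × (96.3/10.0)^0.155 = 15.8 × (9.6300)^0.155
    = 15.8 × 1.4206 = 22.4450 m/s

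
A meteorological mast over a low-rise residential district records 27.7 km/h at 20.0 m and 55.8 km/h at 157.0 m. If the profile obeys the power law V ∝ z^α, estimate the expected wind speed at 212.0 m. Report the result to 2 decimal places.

First find α: α = ln(V₂/V₁)/ln(z₂/z₁) = ln(55.8/27.7)/ln(157.0/20.0) = 0.70034/2.06051 = 0.3399
Extrapolate from 157.0 m to 212.0 m: V₃ = 55.8 × (212.0/157.0)^0.3399 = 55.8 × 1.1075 = 61.7971 km/h

61.80 km/h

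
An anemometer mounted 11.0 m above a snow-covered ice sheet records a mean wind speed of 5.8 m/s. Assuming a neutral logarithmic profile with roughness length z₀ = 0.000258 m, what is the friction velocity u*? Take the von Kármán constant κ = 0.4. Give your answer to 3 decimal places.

u* ≈ 0.218 m/s

Log law: V(z) = (u*/κ) · ln(z/z₀) ⇒ u* = κ · V / ln(z/z₀)
u* = 0.4 × 5.8 / ln(11.0/0.000258) = 0.4 × 5.8 / 10.6604
   = 2.3200 / 10.6604 = 0.2176 m/s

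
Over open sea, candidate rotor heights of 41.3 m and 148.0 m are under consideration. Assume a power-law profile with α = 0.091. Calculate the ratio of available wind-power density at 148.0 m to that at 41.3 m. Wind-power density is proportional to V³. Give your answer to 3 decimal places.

Speed ratio: V_B/V_A = (z_B/z_A)^α = (148.0/41.3)^0.091 = (3.5835)^0.091 = 1.12316
Power-density ratio: P_B/P_A = (V_B/V_A)³ = (1.12316)³ = 1.41686

1.417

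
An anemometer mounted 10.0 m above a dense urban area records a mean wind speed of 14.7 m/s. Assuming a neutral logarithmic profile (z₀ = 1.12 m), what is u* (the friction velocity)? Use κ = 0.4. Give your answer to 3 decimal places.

Log law: V(z) = (u*/κ) · ln(z/z₀) ⇒ u* = κ · V / ln(z/z₀)
u* = 0.4 × 14.7 / ln(10.0/1.12) = 0.4 × 14.7 / 2.1893
   = 5.8800 / 2.1893 = 2.6858 m/s

u* ≈ 2.686 m/s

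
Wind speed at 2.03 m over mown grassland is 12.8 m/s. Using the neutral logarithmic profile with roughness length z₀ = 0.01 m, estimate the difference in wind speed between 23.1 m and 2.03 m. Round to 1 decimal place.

Log law: V₂ = V₁ · ln(z₂/z₀)/ln(z₁/z₀) = 12.8 × 7.7450/5.3132 = 18.6584 m/s
ΔV = 18.6584 − 12.8 = 5.8584 m/s

5.9 m/s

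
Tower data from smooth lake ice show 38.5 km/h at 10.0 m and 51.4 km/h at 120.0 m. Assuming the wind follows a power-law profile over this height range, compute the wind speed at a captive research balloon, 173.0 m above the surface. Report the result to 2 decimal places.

First find α: α = ln(V₂/V₁)/ln(z₂/z₁) = ln(51.4/38.5)/ln(120.0/10.0) = 0.28898/2.48491 = 0.1163
Extrapolate from 120.0 m to 173.0 m: V₃ = 51.4 × (173.0/120.0)^0.1163 = 51.4 × 1.0435 = 53.6337 km/h

53.63 km/h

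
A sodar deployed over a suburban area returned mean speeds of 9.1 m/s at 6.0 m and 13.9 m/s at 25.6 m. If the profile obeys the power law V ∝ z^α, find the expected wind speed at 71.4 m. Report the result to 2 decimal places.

18.75 m/s

First find α: α = ln(V₂/V₁)/ln(z₂/z₁) = ln(13.9/9.1)/ln(25.6/6.0) = 0.42361/1.45083 = 0.2920
Extrapolate from 25.6 m to 71.4 m: V₃ = 13.9 × (71.4/25.6)^0.2920 = 13.9 × 1.3492 = 18.7534 m/s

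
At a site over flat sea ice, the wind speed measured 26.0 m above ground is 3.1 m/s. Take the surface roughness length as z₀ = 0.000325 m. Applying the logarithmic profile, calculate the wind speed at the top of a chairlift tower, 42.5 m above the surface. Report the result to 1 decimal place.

Log law: V(z) ∝ ln(z/z₀), so V₂/V₁ = ln(z₂/z₀) / ln(z₁/z₀).
ln(42.5/0.000325) = 11.7812, ln(26.0/0.000325) = 11.2898
V₂ = 3.1 × 11.7812/11.2898 = 3.1 × 1.0435 = 3.2349 m/s

3.2 m/s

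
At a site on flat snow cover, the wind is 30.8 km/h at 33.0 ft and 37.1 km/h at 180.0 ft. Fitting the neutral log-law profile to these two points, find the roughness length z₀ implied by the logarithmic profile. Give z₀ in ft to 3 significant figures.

Log law: V(z) ∝ ln(z/z₀). With r = V₁/V₂ = 30.8/37.1 = 0.83019,
r · ln(z₂/z₀) = ln(z₁/z₀) ⇒ ln z₀ = (ln z₁ − r·ln z₂)/(1 − r)
ln z₀ = (3.49651 − 0.83019×5.19296) / 0.16981 = -4.7972
z₀ = exp(-4.7972) = 0.008252 ft

z₀ ≈ 0.00825 ft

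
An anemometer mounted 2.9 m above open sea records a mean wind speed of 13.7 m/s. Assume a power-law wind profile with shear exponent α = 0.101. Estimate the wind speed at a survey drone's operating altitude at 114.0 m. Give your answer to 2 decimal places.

19.85 m/s

Power-law profile: V₂ = V₁ · (z₂/z₁)^α
V₂ = 13.7 × (114.0/2.9)^0.101 = 13.7 × (39.3103)^0.101
    = 13.7 × 1.4489 = 19.8502 m/s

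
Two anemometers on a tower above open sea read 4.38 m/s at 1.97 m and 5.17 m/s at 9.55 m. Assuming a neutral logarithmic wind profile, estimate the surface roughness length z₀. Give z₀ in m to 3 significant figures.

z₀ ≈ 0.000312 m

Log law: V(z) ∝ ln(z/z₀). With r = V₁/V₂ = 4.38/5.17 = 0.84720,
r · ln(z₂/z₀) = ln(z₁/z₀) ⇒ ln z₀ = (ln z₁ − r·ln z₂)/(1 − r)
ln z₀ = (0.67803 − 0.84720×2.25654) / 0.15280 = -8.0737
z₀ = exp(-8.0737) = 0.0003116 m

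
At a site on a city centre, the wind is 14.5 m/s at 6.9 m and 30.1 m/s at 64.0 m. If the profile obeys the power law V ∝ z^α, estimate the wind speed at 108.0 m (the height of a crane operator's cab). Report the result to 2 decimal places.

35.73 m/s

First find α: α = ln(V₂/V₁)/ln(z₂/z₁) = ln(30.1/14.5)/ln(64.0/6.9) = 0.73038/2.22736 = 0.3279
Extrapolate from 64.0 m to 108.0 m: V₃ = 30.1 × (108.0/64.0)^0.3279 = 30.1 × 1.1872 = 35.7341 m/s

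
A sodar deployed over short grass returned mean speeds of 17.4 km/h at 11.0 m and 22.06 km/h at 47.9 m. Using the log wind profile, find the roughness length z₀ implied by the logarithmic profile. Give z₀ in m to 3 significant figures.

Log law: V(z) ∝ ln(z/z₀). With r = V₁/V₂ = 17.4/22.06 = 0.78876,
r · ln(z₂/z₀) = ln(z₁/z₀) ⇒ ln z₀ = (ln z₁ − r·ln z₂)/(1 − r)
ln z₀ = (2.39790 − 0.78876×3.86912) / 0.21124 = -3.0955
z₀ = exp(-3.0955) = 0.04525 m

z₀ ≈ 0.0453 m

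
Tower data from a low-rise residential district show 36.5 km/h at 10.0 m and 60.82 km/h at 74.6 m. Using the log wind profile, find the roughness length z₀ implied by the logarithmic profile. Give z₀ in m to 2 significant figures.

z₀ ≈ 0.49 m

Log law: V(z) ∝ ln(z/z₀). With r = V₁/V₂ = 36.5/60.82 = 0.60013,
r · ln(z₂/z₀) = ln(z₁/z₀) ⇒ ln z₀ = (ln z₁ − r·ln z₂)/(1 − r)
ln z₀ = (2.30259 − 0.60013×4.31214) / 0.39987 = -0.7134
z₀ = exp(-0.7134) = 0.4900 m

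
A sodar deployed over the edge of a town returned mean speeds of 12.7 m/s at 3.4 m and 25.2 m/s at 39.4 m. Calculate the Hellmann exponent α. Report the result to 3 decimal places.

α ≈ 0.280

Power law: V₂/V₁ = (z₂/z₁)^α ⇒ α = ln(V₂/V₁) / ln(z₂/z₁)
α = ln(25.2/12.7) / ln(39.4/3.4) = ln(1.9843) / ln(11.5882)
  = 0.68524 / 2.44999 = 0.27969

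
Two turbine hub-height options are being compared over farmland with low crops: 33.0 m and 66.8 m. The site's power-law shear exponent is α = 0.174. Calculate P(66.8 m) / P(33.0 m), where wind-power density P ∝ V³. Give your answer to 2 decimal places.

1.45

Speed ratio: V_B/V_A = (z_B/z_A)^α = (66.8/33.0)^0.174 = (2.0242)^0.174 = 1.13055
Power-density ratio: P_B/P_A = (V_B/V_A)³ = (1.13055)³ = 1.44500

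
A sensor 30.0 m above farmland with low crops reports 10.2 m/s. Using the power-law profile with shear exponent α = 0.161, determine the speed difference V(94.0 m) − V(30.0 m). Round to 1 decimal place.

Power law: V₂ = V₁ · (z₂/z₁)^α = 10.2 × (3.1333)^0.161 = 12.2591 m/s
ΔV = 12.2591 − 10.2 = 2.0591 m/s

2.1 m/s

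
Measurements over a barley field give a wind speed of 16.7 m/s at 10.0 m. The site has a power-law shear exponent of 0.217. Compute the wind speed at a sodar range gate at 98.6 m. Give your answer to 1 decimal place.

27.4 m/s

Power-law profile: V₂ = V₁ · (z₂/z₁)^α
V₂ = 16.7 × (98.6/10.0)^0.217 = 16.7 × (9.8600)^0.217
    = 16.7 × 1.6431 = 27.4402 m/s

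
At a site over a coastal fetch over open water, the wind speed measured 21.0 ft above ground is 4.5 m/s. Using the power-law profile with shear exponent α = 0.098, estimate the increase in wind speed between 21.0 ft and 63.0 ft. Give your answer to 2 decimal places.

0.51 m/s

Power law: V₂ = V₁ · (z₂/z₁)^α = 4.5 × (3.0000)^0.098 = 5.0115 m/s
ΔV = 5.0115 − 4.5 = 0.5115 m/s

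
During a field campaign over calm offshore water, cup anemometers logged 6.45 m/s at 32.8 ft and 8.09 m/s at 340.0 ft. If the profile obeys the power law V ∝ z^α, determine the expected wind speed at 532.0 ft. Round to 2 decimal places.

8.45 m/s

First find α: α = ln(V₂/V₁)/ln(z₂/z₁) = ln(8.09/6.45)/ln(340.0/32.8) = 0.22655/2.33852 = 0.0969
Extrapolate from 340.0 ft to 532.0 ft: V₃ = 8.09 × (532.0/340.0)^0.0969 = 8.09 × 1.0443 = 8.4486 m/s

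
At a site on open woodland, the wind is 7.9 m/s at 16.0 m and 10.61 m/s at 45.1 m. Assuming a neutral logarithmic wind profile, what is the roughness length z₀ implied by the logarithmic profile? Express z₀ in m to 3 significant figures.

z₀ ≈ 0.780 m

Log law: V(z) ∝ ln(z/z₀). With r = V₁/V₂ = 7.9/10.61 = 0.74458,
r · ln(z₂/z₀) = ln(z₁/z₀) ⇒ ln z₀ = (ln z₁ − r·ln z₂)/(1 − r)
ln z₀ = (2.77259 − 0.74458×3.80888) / 0.25542 = -0.2483
z₀ = exp(-0.2483) = 0.7801 m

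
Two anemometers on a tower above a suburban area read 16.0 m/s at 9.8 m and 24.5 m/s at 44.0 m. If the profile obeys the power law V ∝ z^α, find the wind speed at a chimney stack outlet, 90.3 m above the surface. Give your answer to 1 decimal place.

30.0 m/s

First find α: α = ln(V₂/V₁)/ln(z₂/z₁) = ln(24.5/16.0)/ln(44.0/9.8) = 0.42608/1.50181 = 0.2837
Extrapolate from 44.0 m to 90.3 m: V₃ = 24.5 × (90.3/44.0)^0.2837 = 24.5 × 1.2263 = 30.0436 m/s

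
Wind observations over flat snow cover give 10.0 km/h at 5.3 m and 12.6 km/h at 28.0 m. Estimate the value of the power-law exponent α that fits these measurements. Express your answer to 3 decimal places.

Power law: V₂/V₁ = (z₂/z₁)^α ⇒ α = ln(V₂/V₁) / ln(z₂/z₁)
α = ln(12.6/10.0) / ln(28.0/5.3) = ln(1.2600) / ln(5.2830)
  = 0.23111 / 1.66450 = 0.13885

α ≈ 0.139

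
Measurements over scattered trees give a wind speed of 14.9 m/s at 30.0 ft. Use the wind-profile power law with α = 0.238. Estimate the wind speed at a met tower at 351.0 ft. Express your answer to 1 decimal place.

26.8 m/s

Power-law profile: V₂ = V₁ · (z₂/z₁)^α
V₂ = 14.9 × (351.0/30.0)^0.238 = 14.9 × (11.7000)^0.238
    = 14.9 × 1.7957 = 26.7556 m/s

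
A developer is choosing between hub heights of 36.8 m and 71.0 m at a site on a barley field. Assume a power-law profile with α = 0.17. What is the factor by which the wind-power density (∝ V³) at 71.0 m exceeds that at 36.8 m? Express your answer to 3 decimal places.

Speed ratio: V_B/V_A = (z_B/z_A)^α = (71.0/36.8)^0.17 = (1.9293)^0.17 = 1.11820
Power-density ratio: P_B/P_A = (V_B/V_A)³ = (1.11820)³ = 1.39817

1.398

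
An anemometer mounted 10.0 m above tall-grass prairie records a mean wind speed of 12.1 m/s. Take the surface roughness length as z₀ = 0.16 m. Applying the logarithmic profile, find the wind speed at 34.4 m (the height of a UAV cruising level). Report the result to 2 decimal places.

15.72 m/s

Log law: V(z) ∝ ln(z/z₀), so V₂/V₁ = ln(z₂/z₀) / ln(z₁/z₀).
ln(34.4/0.16) = 5.3706, ln(10.0/0.16) = 4.1352
V₂ = 12.1 × 5.3706/4.1352 = 12.1 × 1.2988 = 15.7151 m/s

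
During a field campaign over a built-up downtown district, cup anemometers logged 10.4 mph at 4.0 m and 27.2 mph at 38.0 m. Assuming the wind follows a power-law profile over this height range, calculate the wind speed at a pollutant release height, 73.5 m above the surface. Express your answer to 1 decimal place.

36.1 mph

First find α: α = ln(V₂/V₁)/ln(z₂/z₁) = ln(27.2/10.4)/ln(38.0/4.0) = 0.96141/2.25129 = 0.4270
Extrapolate from 38.0 m to 73.5 m: V₃ = 27.2 × (73.5/38.0)^0.4270 = 27.2 × 1.3254 = 36.0512 mph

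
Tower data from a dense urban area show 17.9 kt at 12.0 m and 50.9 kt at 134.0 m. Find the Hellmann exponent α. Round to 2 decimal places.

α ≈ 0.43

Power law: V₂/V₁ = (z₂/z₁)^α ⇒ α = ln(V₂/V₁) / ln(z₂/z₁)
α = ln(50.9/17.9) / ln(134.0/12.0) = ln(2.8436) / ln(11.1667)
  = 1.04506 / 2.41293 = 0.43311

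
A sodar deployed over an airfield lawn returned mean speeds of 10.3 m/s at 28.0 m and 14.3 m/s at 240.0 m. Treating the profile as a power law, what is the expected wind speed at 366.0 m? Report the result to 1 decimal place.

15.3 m/s

First find α: α = ln(V₂/V₁)/ln(z₂/z₁) = ln(14.3/10.3)/ln(240.0/28.0) = 0.32812/2.14843 = 0.1527
Extrapolate from 240.0 m to 366.0 m: V₃ = 14.3 × (366.0/240.0)^0.1527 = 14.3 × 1.0666 = 15.2520 m/s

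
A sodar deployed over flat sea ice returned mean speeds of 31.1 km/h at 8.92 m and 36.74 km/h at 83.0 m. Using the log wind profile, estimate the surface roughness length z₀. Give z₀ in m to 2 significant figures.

Log law: V(z) ∝ ln(z/z₀). With r = V₁/V₂ = 31.1/36.74 = 0.84649,
r · ln(z₂/z₀) = ln(z₁/z₀) ⇒ ln z₀ = (ln z₁ − r·ln z₂)/(1 − r)
ln z₀ = (2.18830 − 0.84649×4.41884) / 0.15351 = -10.1113
z₀ = exp(-10.1113) = 0.00004062 m

z₀ ≈ 0.000041 m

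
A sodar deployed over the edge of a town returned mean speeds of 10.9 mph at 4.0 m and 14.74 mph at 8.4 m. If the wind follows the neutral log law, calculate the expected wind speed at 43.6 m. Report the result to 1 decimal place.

23.3 mph

Log law: V ∝ ln(z/z₀). From the pair, with r = V₁/V₂ = 0.73948,
ln z₀ = (ln z₁ − r·ln z₂)/(1 − r) = (1.3863 − 0.73948×2.1282)/0.26052 = -0.7197 → z₀ = 0.4869 m
V₃ = V₁ · ln(z₃/z₀)/ln(z₁/z₀) = 10.9 × 4.4948/2.1060 = 23.2634 mph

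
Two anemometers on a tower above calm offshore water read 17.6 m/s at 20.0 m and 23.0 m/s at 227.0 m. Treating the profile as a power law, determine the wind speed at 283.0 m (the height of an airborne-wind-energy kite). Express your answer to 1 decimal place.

23.6 m/s

First find α: α = ln(V₂/V₁)/ln(z₂/z₁) = ln(23.0/17.6)/ln(227.0/20.0) = 0.26760/2.42922 = 0.1102
Extrapolate from 227.0 m to 283.0 m: V₃ = 23.0 × (283.0/227.0)^0.1102 = 23.0 × 1.0246 = 23.5655 m/s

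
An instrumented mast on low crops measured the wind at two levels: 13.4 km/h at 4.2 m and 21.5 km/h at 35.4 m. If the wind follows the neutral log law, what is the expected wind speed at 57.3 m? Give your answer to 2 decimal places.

Log law: V ∝ ln(z/z₀). From the pair, with r = V₁/V₂ = 0.62326,
ln z₀ = (ln z₁ − r·ln z₂)/(1 − r) = (1.4351 − 0.62326×3.5667)/0.37674 = -2.0913 → z₀ = 0.1235 m
V₃ = V₁ · ln(z₃/z₀)/ln(z₁/z₀) = 13.4 × 6.1396/3.5264 = 23.3300 km/h

23.33 km/h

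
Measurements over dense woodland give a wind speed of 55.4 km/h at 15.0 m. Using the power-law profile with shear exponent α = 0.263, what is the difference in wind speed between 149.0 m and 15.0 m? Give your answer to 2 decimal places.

Power law: V₂ = V₁ · (z₂/z₁)^α = 55.4 × (9.9333)^0.263 = 101.3318 km/h
ΔV = 101.3318 − 55.4 = 45.9318 km/h

45.93 km/h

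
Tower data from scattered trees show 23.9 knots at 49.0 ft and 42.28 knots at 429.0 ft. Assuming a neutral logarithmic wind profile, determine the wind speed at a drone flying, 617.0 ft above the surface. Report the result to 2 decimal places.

Log law: V ∝ ln(z/z₀). From the pair, with r = V₁/V₂ = 0.56528,
ln z₀ = (ln z₁ − r·ln z₂)/(1 − r) = (3.8918 − 0.56528×6.0615)/0.43472 = 1.0706 → z₀ = 2.917 ft
V₃ = V₁ · ln(z₃/z₀)/ln(z₁/z₀) = 23.9 × 5.3543/2.8212 = 45.3586 knots

45.36 knots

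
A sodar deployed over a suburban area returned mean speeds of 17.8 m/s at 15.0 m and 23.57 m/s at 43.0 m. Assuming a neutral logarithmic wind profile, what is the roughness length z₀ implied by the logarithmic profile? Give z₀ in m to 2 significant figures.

z₀ ≈ 0.58 m

Log law: V(z) ∝ ln(z/z₀). With r = V₁/V₂ = 17.8/23.57 = 0.75520,
r · ln(z₂/z₀) = ln(z₁/z₀) ⇒ ln z₀ = (ln z₁ − r·ln z₂)/(1 − r)
ln z₀ = (2.70805 − 0.75520×3.76120) / 0.24480 = -0.5408
z₀ = exp(-0.5408) = 0.5823 m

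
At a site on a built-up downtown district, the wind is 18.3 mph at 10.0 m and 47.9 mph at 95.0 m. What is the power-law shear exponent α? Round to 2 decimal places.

Power law: V₂/V₁ = (z₂/z₁)^α ⇒ α = ln(V₂/V₁) / ln(z₂/z₁)
α = ln(47.9/18.3) / ln(95.0/10.0) = ln(2.6175) / ln(9.5000)
  = 0.96221 / 2.25129 = 0.42741

α ≈ 0.43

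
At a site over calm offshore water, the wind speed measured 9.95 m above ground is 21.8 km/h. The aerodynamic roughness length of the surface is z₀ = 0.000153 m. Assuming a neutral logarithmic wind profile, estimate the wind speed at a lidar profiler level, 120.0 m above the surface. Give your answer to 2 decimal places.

26.70 km/h

Log law: V(z) ∝ ln(z/z₀), so V₂/V₁ = ln(z₂/z₀) / ln(z₁/z₀).
ln(120.0/0.000153) = 13.5726, ln(9.95/0.000153) = 11.0826
V₂ = 21.8 × 13.5726/11.0826 = 21.8 × 1.2247 = 26.6978 km/h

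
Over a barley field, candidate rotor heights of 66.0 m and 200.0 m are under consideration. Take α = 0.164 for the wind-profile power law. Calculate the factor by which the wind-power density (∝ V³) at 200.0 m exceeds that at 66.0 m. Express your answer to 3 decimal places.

1.725

Speed ratio: V_B/V_A = (z_B/z_A)^α = (200.0/66.0)^0.164 = (3.0303)^0.164 = 1.19940
Power-density ratio: P_B/P_A = (V_B/V_A)³ = (1.19940)³ = 1.72541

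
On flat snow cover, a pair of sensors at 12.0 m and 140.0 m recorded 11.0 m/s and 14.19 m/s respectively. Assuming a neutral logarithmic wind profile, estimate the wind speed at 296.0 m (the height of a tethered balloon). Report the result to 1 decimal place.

15.2 m/s

Log law: V ∝ ln(z/z₀). From the pair, with r = V₁/V₂ = 0.77519,
ln z₀ = (ln z₁ − r·ln z₂)/(1 − r) = (2.4849 − 0.77519×4.9416)/0.22481 = -5.9866 → z₀ = 0.002512 m
V₃ = V₁ · ln(z₃/z₀)/ln(z₁/z₀) = 11.0 × 11.6770/8.4715 = 15.1622 m/s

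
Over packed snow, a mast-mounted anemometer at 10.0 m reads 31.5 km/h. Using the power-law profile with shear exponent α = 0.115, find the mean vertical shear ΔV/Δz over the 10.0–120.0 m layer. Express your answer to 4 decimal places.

0.0947 km/h/m

Power law: V₂ = V₁ · (z₂/z₁)^α = 31.5 × (12.0000)^0.115 = 41.9195 km/h
ΔV/Δz = (41.9195 − 31.5)/(120.0 − 10.0) = 10.4195/110.0000 = 0.09472 km/h/m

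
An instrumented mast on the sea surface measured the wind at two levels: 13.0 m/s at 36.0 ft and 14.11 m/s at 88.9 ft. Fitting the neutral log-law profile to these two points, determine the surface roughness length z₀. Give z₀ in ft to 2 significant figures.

Log law: V(z) ∝ ln(z/z₀). With r = V₁/V₂ = 13.0/14.11 = 0.92133,
r · ln(z₂/z₀) = ln(z₁/z₀) ⇒ ln z₀ = (ln z₁ − r·ln z₂)/(1 − r)
ln z₀ = (3.58352 − 0.92133×4.48751) / 0.07867 = -7.0038
z₀ = exp(-7.0038) = 0.0009084 ft

z₀ ≈ 0.00091 ft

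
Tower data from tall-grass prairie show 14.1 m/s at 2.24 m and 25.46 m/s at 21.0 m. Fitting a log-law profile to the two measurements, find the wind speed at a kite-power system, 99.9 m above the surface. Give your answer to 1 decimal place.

Log law: V ∝ ln(z/z₀). From the pair, with r = V₁/V₂ = 0.55381,
ln z₀ = (ln z₁ − r·ln z₂)/(1 − r) = (0.8065 − 0.55381×3.0445)/0.44619 = -1.9714 → z₀ = 0.1393 m
V₃ = V₁ · ln(z₃/z₀)/ln(z₁/z₀) = 14.1 × 6.5756/2.7779 = 33.3765 m/s

33.4 m/s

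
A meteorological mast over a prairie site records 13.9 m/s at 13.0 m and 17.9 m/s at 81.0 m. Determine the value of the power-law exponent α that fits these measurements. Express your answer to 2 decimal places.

α ≈ 0.14

Power law: V₂/V₁ = (z₂/z₁)^α ⇒ α = ln(V₂/V₁) / ln(z₂/z₁)
α = ln(17.9/13.9) / ln(81.0/13.0) = ln(1.2878) / ln(6.2308)
  = 0.25291 / 1.82950 = 0.13824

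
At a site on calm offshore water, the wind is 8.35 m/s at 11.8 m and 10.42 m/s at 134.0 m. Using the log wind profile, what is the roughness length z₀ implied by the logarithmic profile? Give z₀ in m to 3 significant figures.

Log law: V(z) ∝ ln(z/z₀). With r = V₁/V₂ = 8.35/10.42 = 0.80134,
r · ln(z₂/z₀) = ln(z₁/z₀) ⇒ ln z₀ = (ln z₁ − r·ln z₂)/(1 − r)
ln z₀ = (2.46810 − 0.80134×4.89784) / 0.19866 = -7.3330
z₀ = exp(-7.3330) = 0.0006536 m

z₀ ≈ 0.000654 m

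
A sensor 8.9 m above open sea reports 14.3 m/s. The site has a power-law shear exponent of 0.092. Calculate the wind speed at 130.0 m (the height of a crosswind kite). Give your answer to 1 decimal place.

Power-law profile: V₂ = V₁ · (z₂/z₁)^α
V₂ = 14.3 × (130.0/8.9)^0.092 = 14.3 × (14.6067)^0.092
    = 14.3 × 1.2798 = 18.3010 m/s

18.3 m/s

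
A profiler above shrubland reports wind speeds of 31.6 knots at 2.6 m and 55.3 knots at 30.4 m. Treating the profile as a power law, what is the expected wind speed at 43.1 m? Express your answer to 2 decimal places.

First find α: α = ln(V₂/V₁)/ln(z₂/z₁) = ln(55.3/31.6)/ln(30.4/2.6) = 0.55962/2.45893 = 0.2276
Extrapolate from 30.4 m to 43.1 m: V₃ = 55.3 × (43.1/30.4)^0.2276 = 55.3 × 1.0827 = 59.8726 knots

59.87 knots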